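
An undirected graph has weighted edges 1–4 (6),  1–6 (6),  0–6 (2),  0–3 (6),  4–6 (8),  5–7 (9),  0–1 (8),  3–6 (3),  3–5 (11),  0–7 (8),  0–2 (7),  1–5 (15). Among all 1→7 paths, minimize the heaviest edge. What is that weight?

8

Comparing a few candidate routes:
1-0-7: max(8, 8) = 8
1-6-0-7: max(6, 2, 8) = 8
1-4-6-0-7: max(6, 8, 2, 8) = 8
1-4-6-3-0-7: max(6, 8, 3, 6, 8) = 8
1-6-3-0-7: max(6, 3, 6, 8) = 8
The minimum achievable maximum is 8.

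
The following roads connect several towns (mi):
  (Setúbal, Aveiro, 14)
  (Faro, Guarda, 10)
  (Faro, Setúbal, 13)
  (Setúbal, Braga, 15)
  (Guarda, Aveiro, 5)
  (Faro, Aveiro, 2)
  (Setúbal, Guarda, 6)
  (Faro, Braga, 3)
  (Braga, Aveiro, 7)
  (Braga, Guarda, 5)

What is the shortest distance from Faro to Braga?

Comparing a few candidate routes:
Faro-Guarda-Aveiro-Braga: 10 + 5 + 7 = 22
Faro-Guarda-Braga: 10 + 5 = 15
Faro-Aveiro-Braga: 2 + 7 = 9
Faro-Braga: 3
Faro-Aveiro-Guarda-Braga: 2 + 5 + 5 = 12
The minimum is 3 mi.

3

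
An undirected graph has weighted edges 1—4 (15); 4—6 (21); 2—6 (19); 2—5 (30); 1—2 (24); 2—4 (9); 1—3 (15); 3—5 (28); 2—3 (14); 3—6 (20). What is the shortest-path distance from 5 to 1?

43

A few of the 5→1 routes:
5 - 3 - 1: 28 + 15 = 43
5 - 2 - 4 - 1: 30 + 9 + 15 = 54
5 - 2 - 1: 30 + 24 = 54
Best route has total 43.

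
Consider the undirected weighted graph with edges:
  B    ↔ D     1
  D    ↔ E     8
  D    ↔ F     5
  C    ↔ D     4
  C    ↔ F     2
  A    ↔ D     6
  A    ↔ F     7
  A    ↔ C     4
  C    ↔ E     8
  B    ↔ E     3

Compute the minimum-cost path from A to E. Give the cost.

A few of the A→E routes:
A -> C -> F -> D -> B -> E: 4 + 2 + 5 + 1 + 3 = 15
A -> D -> B -> E: 6 + 1 + 3 = 10
A -> D -> E: 6 + 8 = 14
A -> C -> E: 4 + 8 = 12
A -> C -> D -> B -> E: 4 + 4 + 1 + 3 = 12
Shortest: 10.

10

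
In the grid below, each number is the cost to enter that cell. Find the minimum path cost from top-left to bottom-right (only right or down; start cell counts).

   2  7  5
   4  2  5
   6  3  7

18

Take (0,0) -> (1,0) -> (1,1) -> (2,1) -> (2,2) for a total of 2 + 4 + 2 + 3 + 7 = 18.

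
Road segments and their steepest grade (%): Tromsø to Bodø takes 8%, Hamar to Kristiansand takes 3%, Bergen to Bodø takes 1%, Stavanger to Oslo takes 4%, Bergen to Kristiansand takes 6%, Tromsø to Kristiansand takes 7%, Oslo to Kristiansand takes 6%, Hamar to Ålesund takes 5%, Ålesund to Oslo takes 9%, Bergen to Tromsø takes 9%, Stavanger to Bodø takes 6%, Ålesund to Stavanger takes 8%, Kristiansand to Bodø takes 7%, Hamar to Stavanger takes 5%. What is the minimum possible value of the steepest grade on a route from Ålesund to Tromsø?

Some routes from Ålesund to Tromsø:
Ålesund-Hamar-Stavanger-Oslo-Kristiansand-Tromsø: max(5, 5, 4, 6, 7) = 7
Ålesund-Hamar-Kristiansand-Tromsø: max(5, 3, 7) = 7
Ålesund-Hamar-Stavanger-Bodø-Bergen-Kristiansand-Tromsø: max(5, 5, 6, 1, 6, 7) = 7
Ålesund-Hamar-Stavanger-Bodø-Kristiansand-Tromsø: max(5, 5, 6, 7, 7) = 7
Smallest bottleneck: 7%.

7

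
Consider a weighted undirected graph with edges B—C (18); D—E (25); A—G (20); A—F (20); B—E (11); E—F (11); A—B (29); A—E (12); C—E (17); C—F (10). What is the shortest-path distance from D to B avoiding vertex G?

Checking several routes:
D-E-F-C-B: 25 + 11 + 10 + 18 = 64
D-E-A-B: 25 + 12 + 29 = 66
D-E-F-A-B: 25 + 11 + 20 + 29 = 85
D-E-B: 25 + 11 = 36
D-E-C-B: 25 + 17 + 18 = 60
Shortest: 36.

36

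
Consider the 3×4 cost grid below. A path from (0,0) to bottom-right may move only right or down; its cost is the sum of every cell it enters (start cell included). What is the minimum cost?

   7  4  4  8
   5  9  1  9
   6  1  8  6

Cheapest: [0,0] [0,1] [0,2] [1,2] [2,2] [2,3]
  7 + 4 + 4 + 1 + 8 + 6 = 30
(Top row then right column would cost 38.)

30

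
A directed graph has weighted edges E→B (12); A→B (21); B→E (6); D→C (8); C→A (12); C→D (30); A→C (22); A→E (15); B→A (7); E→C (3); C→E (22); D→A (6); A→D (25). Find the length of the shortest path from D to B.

27

Comparing a few candidate routes:
D-A-B: 6 + 21 = 27
D-C-E-B: 8 + 22 + 12 = 42
D-A-E-B: 6 + 15 + 12 = 33
D-C-A-B: 8 + 12 + 21 = 41
Shortest: 27.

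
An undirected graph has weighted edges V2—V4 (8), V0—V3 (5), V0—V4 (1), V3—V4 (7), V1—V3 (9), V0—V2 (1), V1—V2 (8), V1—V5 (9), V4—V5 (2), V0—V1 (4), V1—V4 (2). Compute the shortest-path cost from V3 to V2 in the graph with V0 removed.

Paths from V3 to V2 avoiding V0:
V3 -> V1 -> V5 -> V4 -> V2: 9 + 9 + 2 + 8 = 28
V3 -> V4 -> V2: 7 + 8 = 15
V3 -> V1 -> V4 -> V2: 9 + 2 + 8 = 19
V3 -> V4 -> V1 -> V2: 7 + 2 + 8 = 17
V3 -> V4 -> V5 -> V1 -> V2: 7 + 2 + 9 + 8 = 26
V3 -> V1 -> V2: 9 + 8 = 17
The minimum is 15.

15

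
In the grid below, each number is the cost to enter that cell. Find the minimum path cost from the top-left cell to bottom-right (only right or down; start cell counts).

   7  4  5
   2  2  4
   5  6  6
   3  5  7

Take [0,0] -> [1,0] -> [1,1] -> [1,2] -> [2,2] -> [3,2] for a total of 7 + 2 + 2 + 4 + 6 + 7 = 28.

28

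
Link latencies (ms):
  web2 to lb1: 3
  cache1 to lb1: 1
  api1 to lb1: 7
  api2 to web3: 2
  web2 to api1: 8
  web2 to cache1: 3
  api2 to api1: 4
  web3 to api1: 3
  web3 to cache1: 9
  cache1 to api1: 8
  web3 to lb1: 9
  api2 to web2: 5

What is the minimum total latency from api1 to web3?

3

Checking several routes:
api1-web3: 3
api1-lb1-web3: 7 + 9 = 16
api1-lb1-web2-api2-web3: 7 + 3 + 5 + 2 = 17
api1-api2-web3: 4 + 2 = 6
api1-web2-api2-web3: 8 + 5 + 2 = 15
Best route has total 3 ms.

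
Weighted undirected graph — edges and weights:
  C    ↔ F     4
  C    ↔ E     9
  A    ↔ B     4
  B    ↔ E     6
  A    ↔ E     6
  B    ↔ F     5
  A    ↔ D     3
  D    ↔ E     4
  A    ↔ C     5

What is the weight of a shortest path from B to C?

9

A few of the B→C routes:
B → E → A → C: 6 + 6 + 5 = 17
B → F → C: 5 + 4 = 9
B → A → C: 4 + 5 = 9
B → E → C: 6 + 9 = 15
Shortest: 9.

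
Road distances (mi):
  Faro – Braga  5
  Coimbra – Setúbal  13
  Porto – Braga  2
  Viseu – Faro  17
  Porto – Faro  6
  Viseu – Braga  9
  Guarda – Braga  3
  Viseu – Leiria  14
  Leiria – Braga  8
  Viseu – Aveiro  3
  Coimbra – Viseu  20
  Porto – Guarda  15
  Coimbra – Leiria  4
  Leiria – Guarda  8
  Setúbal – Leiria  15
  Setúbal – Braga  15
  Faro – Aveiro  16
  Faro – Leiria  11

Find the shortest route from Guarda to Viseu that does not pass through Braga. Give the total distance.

A few of the Guarda→Viseu routes:
Guarda - Leiria - Faro - Aveiro - Viseu: 8 + 11 + 16 + 3 = 38
Guarda - Leiria - Faro - Viseu: 8 + 11 + 17 = 36
Guarda - Leiria - Viseu: 8 + 14 = 22
Guarda - Leiria - Coimbra - Viseu: 8 + 4 + 20 = 32
Best route has total 22 mi.

22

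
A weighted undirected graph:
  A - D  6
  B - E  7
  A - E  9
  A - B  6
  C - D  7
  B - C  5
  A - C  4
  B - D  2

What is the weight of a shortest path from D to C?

7

Some routes from D to C:
D -> B -> C: 2 + 5 = 7
D -> A -> C: 6 + 4 = 10
D -> B -> A -> C: 2 + 6 + 4 = 12
D -> C: 7
Shortest: 7.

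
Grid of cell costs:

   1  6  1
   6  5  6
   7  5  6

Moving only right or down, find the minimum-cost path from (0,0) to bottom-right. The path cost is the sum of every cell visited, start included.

Best path: [0,0] [0,1] [0,2] [1,2] [2,2]
Cost: 1 + 6 + 1 + 6 + 6 = 20

20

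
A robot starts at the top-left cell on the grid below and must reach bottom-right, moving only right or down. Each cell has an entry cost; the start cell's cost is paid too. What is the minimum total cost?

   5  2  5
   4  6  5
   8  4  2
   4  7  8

Take (0,0)→(0,1)→(0,2)→(1,2)→(2,2)→(3,2) for a total of 5 + 2 + 5 + 5 + 2 + 8 = 27.

27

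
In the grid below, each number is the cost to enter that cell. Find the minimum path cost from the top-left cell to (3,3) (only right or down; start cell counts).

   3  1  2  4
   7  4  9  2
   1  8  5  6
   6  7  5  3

Best path: [0,0] → [0,1] → [0,2] → [0,3] → [1,3] → [2,3] → [3,3]
Cost: 3 + 1 + 2 + 4 + 2 + 6 + 3 = 21

21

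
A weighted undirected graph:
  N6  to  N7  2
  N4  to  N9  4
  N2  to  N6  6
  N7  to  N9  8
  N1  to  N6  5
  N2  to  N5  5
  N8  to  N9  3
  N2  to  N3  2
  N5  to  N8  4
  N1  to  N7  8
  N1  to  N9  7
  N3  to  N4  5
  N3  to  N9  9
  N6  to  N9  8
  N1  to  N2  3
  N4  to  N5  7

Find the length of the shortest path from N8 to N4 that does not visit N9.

11

Paths from N8 to N4 avoiding N9:
N8→N5→N2→N3→N4: 4 + 5 + 2 + 5 = 16
N8→N5→N4: 4 + 7 = 11
Best route has total 11.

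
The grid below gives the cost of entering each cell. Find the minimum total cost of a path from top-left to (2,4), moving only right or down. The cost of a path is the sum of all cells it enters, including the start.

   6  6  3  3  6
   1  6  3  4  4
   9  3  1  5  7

Take r0c0 → r1c0 → r1c1 → r1c2 → r2c2 → r2c3 → r2c4 for a total of 6 + 1 + 6 + 3 + 1 + 5 + 7 = 29.

29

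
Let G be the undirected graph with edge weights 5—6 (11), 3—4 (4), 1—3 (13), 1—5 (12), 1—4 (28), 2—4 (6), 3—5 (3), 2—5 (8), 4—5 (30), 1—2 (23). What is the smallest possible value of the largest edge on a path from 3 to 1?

Checking several routes:
3-4-2-5-1: max(4, 6, 8, 12) = 12
3-5-2-1: max(3, 8, 23) = 23
3-5-1: max(3, 12) = 12
3-1: max(13) = 13
3-4-2-1: max(4, 6, 23) = 23
Smallest bottleneck: 12.

12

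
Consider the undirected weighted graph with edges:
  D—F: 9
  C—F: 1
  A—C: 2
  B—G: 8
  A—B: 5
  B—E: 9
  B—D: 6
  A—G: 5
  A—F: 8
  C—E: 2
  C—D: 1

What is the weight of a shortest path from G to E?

9

Comparing a few candidate routes:
G - A - C - E: 5 + 2 + 2 = 9
G - B - E: 8 + 9 = 17
G - A - F - C - E: 5 + 8 + 1 + 2 = 16
G - B - A - C - E: 8 + 5 + 2 + 2 = 17
Shortest: 9.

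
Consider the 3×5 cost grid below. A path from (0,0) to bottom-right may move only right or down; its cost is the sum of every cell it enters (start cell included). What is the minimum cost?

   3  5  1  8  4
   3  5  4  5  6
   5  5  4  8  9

Best path: [0,0] [0,1] [0,2] [1,2] [1,3] [1,4] [2,4]
Cost: 3 + 5 + 1 + 4 + 5 + 6 + 9 = 33
For comparison, the top-then-right route costs 36.

33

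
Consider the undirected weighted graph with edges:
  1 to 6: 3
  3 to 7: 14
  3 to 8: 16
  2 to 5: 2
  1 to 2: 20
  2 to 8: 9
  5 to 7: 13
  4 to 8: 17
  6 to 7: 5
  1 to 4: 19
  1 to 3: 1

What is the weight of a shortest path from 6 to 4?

22

Some routes from 6 to 4:
6 → 7 → 3 → 1 → 4: 5 + 14 + 1 + 19 = 39
6 → 1 → 3 → 8 → 4: 3 + 1 + 16 + 17 = 37
6 → 1 → 4: 3 + 19 = 22
Best route has total 22.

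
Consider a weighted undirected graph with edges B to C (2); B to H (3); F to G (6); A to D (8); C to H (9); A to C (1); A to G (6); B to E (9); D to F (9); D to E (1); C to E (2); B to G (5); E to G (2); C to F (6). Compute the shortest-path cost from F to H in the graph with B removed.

Comparing a few candidate routes:
F - D - E - C - H: 9 + 1 + 2 + 9 = 21
F - C - H: 6 + 9 = 15
F - G - E - C - H: 6 + 2 + 2 + 9 = 19
Shortest: 15.

15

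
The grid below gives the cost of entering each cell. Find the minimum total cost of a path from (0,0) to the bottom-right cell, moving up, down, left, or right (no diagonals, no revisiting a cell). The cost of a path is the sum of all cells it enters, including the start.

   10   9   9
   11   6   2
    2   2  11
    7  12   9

45

Cheapest: [0,0] -> [1,0] -> [2,0] -> [2,1] -> [2,2] -> [3,2]
  10 + 11 + 2 + 2 + 11 + 9 = 45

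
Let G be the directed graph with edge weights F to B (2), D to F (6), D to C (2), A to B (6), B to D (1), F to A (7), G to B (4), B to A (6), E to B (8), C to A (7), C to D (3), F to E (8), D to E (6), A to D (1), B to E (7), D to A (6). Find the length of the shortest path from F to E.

8

Comparing a few candidate routes:
F - E: 8
F - B - E: 2 + 7 = 9
F - B - D - E: 2 + 1 + 6 = 9
The minimum is 8.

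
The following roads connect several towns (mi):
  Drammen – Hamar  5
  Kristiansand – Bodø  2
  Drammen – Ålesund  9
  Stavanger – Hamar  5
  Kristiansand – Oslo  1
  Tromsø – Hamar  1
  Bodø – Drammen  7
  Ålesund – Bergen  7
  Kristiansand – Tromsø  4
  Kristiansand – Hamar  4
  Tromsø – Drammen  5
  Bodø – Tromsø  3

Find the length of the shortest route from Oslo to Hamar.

Some routes from Oslo to Hamar:
Oslo → Kristiansand → Tromsø → Hamar: 1 + 4 + 1 = 6
Oslo → Kristiansand → Hamar: 1 + 4 = 5
Oslo → Kristiansand → Bodø → Drammen → Hamar: 1 + 2 + 7 + 5 = 15
Oslo → Kristiansand → Bodø → Tromsø → Hamar: 1 + 2 + 3 + 1 = 7
Oslo → Kristiansand → Tromsø → Drammen → Hamar: 1 + 4 + 5 + 5 = 15
Oslo → Kristiansand → Bodø → Tromsø → Drammen → Hamar: 1 + 2 + 3 + 5 + 5 = 16
Shortest: 5 mi.

5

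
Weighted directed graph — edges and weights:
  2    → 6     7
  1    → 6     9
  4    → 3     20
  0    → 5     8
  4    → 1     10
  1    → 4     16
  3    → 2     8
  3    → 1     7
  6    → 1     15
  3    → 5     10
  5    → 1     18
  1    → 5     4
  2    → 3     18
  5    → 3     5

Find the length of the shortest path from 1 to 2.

17

Routes from 1 to 2:
1-4-3-2: 16 + 20 + 8 = 44
1-5-3-2: 4 + 5 + 8 = 17
The minimum is 17.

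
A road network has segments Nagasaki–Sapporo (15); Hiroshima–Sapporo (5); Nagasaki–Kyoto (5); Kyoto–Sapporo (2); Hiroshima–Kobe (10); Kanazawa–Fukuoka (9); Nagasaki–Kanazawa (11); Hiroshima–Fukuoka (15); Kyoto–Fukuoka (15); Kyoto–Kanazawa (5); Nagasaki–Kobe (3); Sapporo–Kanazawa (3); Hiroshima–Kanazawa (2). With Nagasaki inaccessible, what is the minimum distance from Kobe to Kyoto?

Some routes from Kobe to Kyoto avoiding Nagasaki:
Kobe -> Hiroshima -> Kanazawa -> Sapporo -> Kyoto: 10 + 2 + 3 + 2 = 17
Kobe -> Hiroshima -> Kanazawa -> Fukuoka -> Kyoto: 10 + 2 + 9 + 15 = 36
Kobe -> Hiroshima -> Kanazawa -> Kyoto: 10 + 2 + 5 = 17
Kobe -> Hiroshima -> Sapporo -> Kanazawa -> Kyoto: 10 + 5 + 3 + 5 = 23
Kobe -> Hiroshima -> Sapporo -> Kyoto: 10 + 5 + 2 = 17
Kobe -> Hiroshima -> Fukuoka -> Kanazawa -> Sapporo -> Kyoto: 10 + 15 + 9 + 3 + 2 = 39
Best route has total 17 mi.

17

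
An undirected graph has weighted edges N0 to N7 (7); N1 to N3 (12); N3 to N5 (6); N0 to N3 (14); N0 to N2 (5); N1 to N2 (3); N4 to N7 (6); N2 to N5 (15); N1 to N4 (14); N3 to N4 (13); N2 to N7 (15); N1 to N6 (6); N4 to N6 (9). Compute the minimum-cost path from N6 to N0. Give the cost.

A few of the N6→N0 routes:
N6-N4-N7-N0: 9 + 6 + 7 = 22
N6-N1-N2-N7-N0: 6 + 3 + 15 + 7 = 31
N6-N1-N2-N0: 6 + 3 + 5 = 14
Shortest: 14.

14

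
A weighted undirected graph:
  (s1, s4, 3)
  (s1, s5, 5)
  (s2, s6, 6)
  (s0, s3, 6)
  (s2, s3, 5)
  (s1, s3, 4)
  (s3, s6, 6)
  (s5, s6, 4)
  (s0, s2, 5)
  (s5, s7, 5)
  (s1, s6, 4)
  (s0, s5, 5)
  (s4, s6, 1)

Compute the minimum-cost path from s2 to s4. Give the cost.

Some routes from s2 to s4:
s2 - s3 - s1 - s4: 5 + 4 + 3 = 12
s2 - s6 - s1 - s4: 6 + 4 + 3 = 13
s2 - s3 - s6 - s4: 5 + 6 + 1 = 12
s2 - s0 - s5 - s6 - s4: 5 + 5 + 4 + 1 = 15
s2 - s3 - s1 - s6 - s4: 5 + 4 + 4 + 1 = 14
s2 - s6 - s4: 6 + 1 = 7
Best route has total 7.

7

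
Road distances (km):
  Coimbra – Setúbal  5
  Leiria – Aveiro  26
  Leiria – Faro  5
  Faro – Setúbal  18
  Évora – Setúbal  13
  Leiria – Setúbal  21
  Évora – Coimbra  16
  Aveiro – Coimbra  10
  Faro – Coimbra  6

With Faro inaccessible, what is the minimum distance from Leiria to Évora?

Paths from Leiria to Évora avoiding Faro:
Leiria -> Aveiro -> Coimbra -> Setúbal -> Évora: 26 + 10 + 5 + 13 = 54
Leiria -> Setúbal -> Coimbra -> Évora: 21 + 5 + 16 = 42
Leiria -> Setúbal -> Évora: 21 + 13 = 34
Leiria -> Aveiro -> Coimbra -> Évora: 26 + 10 + 16 = 52
Shortest: 34 km.

34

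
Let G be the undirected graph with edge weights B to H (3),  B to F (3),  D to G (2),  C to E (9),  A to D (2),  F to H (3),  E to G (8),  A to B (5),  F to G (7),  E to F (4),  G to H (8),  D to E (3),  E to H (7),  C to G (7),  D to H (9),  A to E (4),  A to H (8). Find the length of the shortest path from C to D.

A few of the C→D routes:
C→E→D: 9 + 3 = 12
C→G→D: 7 + 2 = 9
C→E→A→D: 9 + 4 + 2 = 15
Best route has total 9.

9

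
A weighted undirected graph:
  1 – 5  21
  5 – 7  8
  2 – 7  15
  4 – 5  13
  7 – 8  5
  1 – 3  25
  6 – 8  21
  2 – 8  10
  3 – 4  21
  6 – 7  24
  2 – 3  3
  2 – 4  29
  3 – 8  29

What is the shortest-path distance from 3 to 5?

26

Comparing a few candidate routes:
3→2→4→5: 3 + 29 + 13 = 45
3→2→7→5: 3 + 15 + 8 = 26
3→1→5: 25 + 21 = 46
3→2→8→7→5: 3 + 10 + 5 + 8 = 26
3→8→7→5: 29 + 5 + 8 = 42
3→4→5: 21 + 13 = 34
The minimum is 26.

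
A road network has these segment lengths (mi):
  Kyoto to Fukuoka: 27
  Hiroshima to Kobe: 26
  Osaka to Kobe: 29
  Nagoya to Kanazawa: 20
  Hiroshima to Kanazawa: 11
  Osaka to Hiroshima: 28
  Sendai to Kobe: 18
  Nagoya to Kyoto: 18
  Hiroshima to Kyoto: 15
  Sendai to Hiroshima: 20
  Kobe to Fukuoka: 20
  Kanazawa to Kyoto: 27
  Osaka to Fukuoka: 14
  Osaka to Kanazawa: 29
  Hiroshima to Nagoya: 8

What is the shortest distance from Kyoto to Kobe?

41

Some routes from Kyoto to Kobe:
Kyoto → Nagoya → Hiroshima → Kobe: 18 + 8 + 26 = 52
Kyoto → Hiroshima → Kobe: 15 + 26 = 41
Kyoto → Fukuoka → Kobe: 27 + 20 = 47
Best route has total 41 mi.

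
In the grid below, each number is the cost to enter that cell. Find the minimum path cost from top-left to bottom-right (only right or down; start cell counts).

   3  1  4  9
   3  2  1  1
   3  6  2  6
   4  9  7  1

Path (0,0)→(0,1)→(1,1)→(1,2)→(1,3)→(2,3)→(3,3): 3 + 1 + 2 + 1 + 1 + 6 + 1 = 15.
For comparison, the top-then-right route costs 25.

15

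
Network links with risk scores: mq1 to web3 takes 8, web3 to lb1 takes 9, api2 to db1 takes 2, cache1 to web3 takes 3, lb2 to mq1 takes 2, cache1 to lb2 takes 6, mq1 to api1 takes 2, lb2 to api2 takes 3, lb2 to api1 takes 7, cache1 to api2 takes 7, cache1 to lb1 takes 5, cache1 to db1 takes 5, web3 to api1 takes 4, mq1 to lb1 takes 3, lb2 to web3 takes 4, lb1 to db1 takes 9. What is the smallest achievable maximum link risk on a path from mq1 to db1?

Checking several routes:
mq1 -> lb2 -> api2 -> db1: max(2, 3, 2) = 3
mq1 -> lb1 -> cache1 -> db1: max(3, 5, 5) = 5
mq1 -> api1 -> web3 -> lb2 -> api2 -> db1: max(2, 4, 4, 3, 2) = 4
mq1 -> lb2 -> web3 -> cache1 -> db1: max(2, 4, 3, 5) = 5
mq1 -> api1 -> web3 -> cache1 -> db1: max(2, 4, 3, 5) = 5
Best route has worst link 3.

3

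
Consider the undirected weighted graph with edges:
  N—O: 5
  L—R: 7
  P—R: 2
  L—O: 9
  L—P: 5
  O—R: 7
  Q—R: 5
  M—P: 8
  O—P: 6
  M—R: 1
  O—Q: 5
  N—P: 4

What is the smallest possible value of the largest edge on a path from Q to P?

5

Checking several routes:
Q→O→P: max(5, 6) = 6
Q→O→N→P: max(5, 5, 4) = 5
Q→R→P: max(5, 2) = 5
Best route has worst link 5.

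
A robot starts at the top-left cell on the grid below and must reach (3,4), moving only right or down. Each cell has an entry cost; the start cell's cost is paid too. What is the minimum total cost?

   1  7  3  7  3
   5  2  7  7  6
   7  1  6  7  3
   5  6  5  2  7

29

One optimal route is (0,0) -> (1,0) -> (1,1) -> (2,1) -> (2,2) -> (3,2) -> (3,3) -> (3,4).
Its cost is 1 + 5 + 2 + 1 + 6 + 5 + 2 + 7 = 29.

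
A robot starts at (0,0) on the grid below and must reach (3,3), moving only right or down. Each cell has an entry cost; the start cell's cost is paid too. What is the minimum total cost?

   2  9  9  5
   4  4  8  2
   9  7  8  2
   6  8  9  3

Take r0c0 r1c0 r1c1 r1c2 r1c3 r2c3 r3c3 for a total of 2 + 4 + 4 + 8 + 2 + 2 + 3 = 25.

25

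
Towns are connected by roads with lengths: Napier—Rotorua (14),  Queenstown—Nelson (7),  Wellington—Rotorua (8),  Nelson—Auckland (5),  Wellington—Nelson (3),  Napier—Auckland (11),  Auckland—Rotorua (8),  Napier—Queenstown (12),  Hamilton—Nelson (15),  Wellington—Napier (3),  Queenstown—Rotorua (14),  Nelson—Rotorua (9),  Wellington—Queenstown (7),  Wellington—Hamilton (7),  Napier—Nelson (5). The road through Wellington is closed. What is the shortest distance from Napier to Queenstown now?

Some routes from Napier to Queenstown avoiding Wellington:
Napier - Auckland - Nelson - Queenstown: 11 + 5 + 7 = 23
Napier - Nelson - Queenstown: 5 + 7 = 12
Napier - Nelson - Rotorua - Queenstown: 5 + 9 + 14 = 28
Napier - Queenstown: 12
Napier - Rotorua - Queenstown: 14 + 14 = 28
Napier - Rotorua - Nelson - Queenstown: 14 + 9 + 7 = 30
Shortest: 12.

12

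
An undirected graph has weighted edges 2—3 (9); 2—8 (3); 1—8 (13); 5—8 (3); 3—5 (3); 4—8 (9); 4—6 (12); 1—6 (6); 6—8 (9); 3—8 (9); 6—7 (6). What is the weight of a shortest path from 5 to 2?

6

Routes from 5 to 2:
5→8→3→2: 3 + 9 + 9 = 21
5→8→2: 3 + 3 = 6
5→3→8→2: 3 + 9 + 3 = 15
5→3→2: 3 + 9 = 12
The minimum is 6.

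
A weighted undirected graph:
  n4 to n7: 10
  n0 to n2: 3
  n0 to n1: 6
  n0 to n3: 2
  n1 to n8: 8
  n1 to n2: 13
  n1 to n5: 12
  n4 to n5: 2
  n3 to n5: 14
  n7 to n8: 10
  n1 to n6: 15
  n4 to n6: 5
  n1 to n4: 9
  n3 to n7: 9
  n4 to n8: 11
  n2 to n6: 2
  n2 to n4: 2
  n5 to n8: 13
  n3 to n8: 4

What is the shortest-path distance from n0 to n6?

A few of the n0→n6 routes:
n0 -> n3 -> n8 -> n4 -> n2 -> n6: 2 + 4 + 11 + 2 + 2 = 21
n0 -> n2 -> n4 -> n6: 3 + 2 + 5 = 10
n0 -> n1 -> n4 -> n6: 6 + 9 + 5 = 20
n0 -> n1 -> n4 -> n2 -> n6: 6 + 9 + 2 + 2 = 19
n0 -> n2 -> n6: 3 + 2 = 5
Best route has total 5.

5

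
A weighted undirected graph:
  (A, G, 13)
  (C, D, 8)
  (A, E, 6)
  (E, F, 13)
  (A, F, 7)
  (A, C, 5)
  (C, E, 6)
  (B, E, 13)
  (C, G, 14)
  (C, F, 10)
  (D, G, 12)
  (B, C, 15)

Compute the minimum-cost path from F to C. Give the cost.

A few of the F→C routes:
F→C: 10
F→A→C: 7 + 5 = 12
F→A→E→C: 7 + 6 + 6 = 19
The minimum is 10.

10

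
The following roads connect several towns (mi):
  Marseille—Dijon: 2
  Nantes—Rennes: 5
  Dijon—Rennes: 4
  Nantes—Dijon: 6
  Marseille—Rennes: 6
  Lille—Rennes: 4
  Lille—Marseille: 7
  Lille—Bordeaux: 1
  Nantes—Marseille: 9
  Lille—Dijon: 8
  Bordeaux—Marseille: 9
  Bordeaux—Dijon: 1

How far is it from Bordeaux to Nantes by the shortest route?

7

A few of the Bordeaux→Nantes routes:
Bordeaux - Dijon - Marseille - Rennes - Nantes: 1 + 2 + 6 + 5 = 14
Bordeaux - Dijon - Nantes: 1 + 6 = 7
Bordeaux - Dijon - Marseille - Nantes: 1 + 2 + 9 = 12
Bordeaux - Lille - Rennes - Nantes: 1 + 4 + 5 = 10
Bordeaux - Lille - Dijon - Nantes: 1 + 8 + 6 = 15
Bordeaux - Dijon - Rennes - Nantes: 1 + 4 + 5 = 10
Best route has total 7 mi.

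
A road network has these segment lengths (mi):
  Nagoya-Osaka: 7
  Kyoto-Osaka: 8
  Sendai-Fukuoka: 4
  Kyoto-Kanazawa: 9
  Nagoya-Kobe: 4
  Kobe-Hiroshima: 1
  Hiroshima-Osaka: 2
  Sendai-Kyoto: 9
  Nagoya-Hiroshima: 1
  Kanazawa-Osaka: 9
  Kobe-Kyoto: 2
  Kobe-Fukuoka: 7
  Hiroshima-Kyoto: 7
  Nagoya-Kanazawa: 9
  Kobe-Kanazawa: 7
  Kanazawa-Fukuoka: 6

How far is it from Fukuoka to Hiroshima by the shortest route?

8

Checking several routes:
Fukuoka-Kanazawa-Nagoya-Hiroshima: 6 + 9 + 1 = 16
Fukuoka-Kobe-Hiroshima: 7 + 1 = 8
Fukuoka-Kobe-Nagoya-Hiroshima: 7 + 4 + 1 = 12
Fukuoka-Kanazawa-Kobe-Hiroshima: 6 + 7 + 1 = 14
Shortest: 8 mi.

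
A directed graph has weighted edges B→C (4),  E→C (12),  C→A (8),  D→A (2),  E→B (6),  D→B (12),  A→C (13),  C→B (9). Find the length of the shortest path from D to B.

12

Candidate routes:
D → A → C → B: 2 + 13 + 9 = 24
D → B: 12
Shortest: 12.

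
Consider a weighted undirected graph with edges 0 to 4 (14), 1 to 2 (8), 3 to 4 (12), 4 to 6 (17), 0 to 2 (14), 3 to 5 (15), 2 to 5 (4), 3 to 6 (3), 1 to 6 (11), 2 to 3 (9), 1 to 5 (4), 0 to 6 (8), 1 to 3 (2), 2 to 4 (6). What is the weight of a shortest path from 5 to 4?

A few of the 5→4 routes:
5 -> 2 -> 3 -> 4: 4 + 9 + 12 = 25
5 -> 2 -> 4: 4 + 6 = 10
5 -> 1 -> 3 -> 2 -> 4: 4 + 2 + 9 + 6 = 21
5 -> 2 -> 1 -> 3 -> 4: 4 + 8 + 2 + 12 = 26
5 -> 1 -> 3 -> 4: 4 + 2 + 12 = 18
5 -> 1 -> 2 -> 4: 4 + 8 + 6 = 18
Best route has total 10.

10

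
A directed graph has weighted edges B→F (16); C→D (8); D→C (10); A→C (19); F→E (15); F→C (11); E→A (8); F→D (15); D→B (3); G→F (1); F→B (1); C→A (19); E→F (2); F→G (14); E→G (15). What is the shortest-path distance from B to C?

Routes from B to C:
B→F→D→C: 16 + 15 + 10 = 41
B→F→E→A→C: 16 + 15 + 8 + 19 = 58
B→F→C: 16 + 11 = 27
Shortest: 27.

27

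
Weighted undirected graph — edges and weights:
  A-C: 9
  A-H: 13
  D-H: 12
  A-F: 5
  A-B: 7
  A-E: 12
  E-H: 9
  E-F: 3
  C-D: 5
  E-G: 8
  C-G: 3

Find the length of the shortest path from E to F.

3

Routes from E to F:
E - G - C - D - H - A - F: 8 + 3 + 5 + 12 + 13 + 5 = 46
E - H - D - C - A - F: 9 + 12 + 5 + 9 + 5 = 40
E - A - F: 12 + 5 = 17
E - F: 3
E - G - C - A - F: 8 + 3 + 9 + 5 = 25
E - H - A - F: 9 + 13 + 5 = 27
Best route has total 3.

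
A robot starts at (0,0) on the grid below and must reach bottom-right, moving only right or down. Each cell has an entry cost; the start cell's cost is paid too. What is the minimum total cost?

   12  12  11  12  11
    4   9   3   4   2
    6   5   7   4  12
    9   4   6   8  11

One optimal route is (0,0)→(1,0)→(1,1)→(1,2)→(1,3)→(2,3)→(3,3)→(3,4).
Its cost is 12 + 4 + 9 + 3 + 4 + 4 + 8 + 11 = 55.
(Top row then right column would cost 83.)

55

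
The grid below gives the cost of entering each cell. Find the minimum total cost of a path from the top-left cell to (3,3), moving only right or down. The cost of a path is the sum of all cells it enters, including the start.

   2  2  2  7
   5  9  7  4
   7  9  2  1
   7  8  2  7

23

Take r0c0 -> r0c1 -> r0c2 -> r1c2 -> r2c2 -> r2c3 -> r3c3 for a total of 2 + 2 + 2 + 7 + 2 + 1 + 7 = 23.
(Top row then right column would cost 25.)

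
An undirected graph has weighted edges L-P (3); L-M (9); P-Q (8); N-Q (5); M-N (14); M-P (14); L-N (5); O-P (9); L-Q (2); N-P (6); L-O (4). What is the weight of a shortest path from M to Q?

11

Checking several routes:
M - L - N - Q: 9 + 5 + 5 = 19
M - L - Q: 9 + 2 = 11
M - N - L - Q: 14 + 5 + 2 = 21
M - P - L - Q: 14 + 3 + 2 = 19
M - N - Q: 14 + 5 = 19
M - L - P - Q: 9 + 3 + 8 = 20
The minimum is 11.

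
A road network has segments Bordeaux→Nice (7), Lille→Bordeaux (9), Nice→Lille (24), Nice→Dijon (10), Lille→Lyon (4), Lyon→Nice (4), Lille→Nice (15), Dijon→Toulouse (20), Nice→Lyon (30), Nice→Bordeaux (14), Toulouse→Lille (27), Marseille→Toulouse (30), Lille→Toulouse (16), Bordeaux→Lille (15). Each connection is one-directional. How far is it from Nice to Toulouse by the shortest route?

30

Paths from Nice to Toulouse:
Nice-Lille-Toulouse: 24 + 16 = 40
Nice-Bordeaux-Lille-Toulouse: 14 + 15 + 16 = 45
Nice-Dijon-Toulouse: 10 + 20 = 30
Shortest: 30.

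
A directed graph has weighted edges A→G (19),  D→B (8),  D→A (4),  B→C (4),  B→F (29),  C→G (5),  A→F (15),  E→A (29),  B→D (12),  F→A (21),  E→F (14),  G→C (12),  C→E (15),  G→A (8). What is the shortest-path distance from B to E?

19

Paths from B to E:
B - F - A - G - C - E: 29 + 21 + 19 + 12 + 15 = 96
B - C - E: 4 + 15 = 19
B - D - A - G - C - E: 12 + 4 + 19 + 12 + 15 = 62
The minimum is 19.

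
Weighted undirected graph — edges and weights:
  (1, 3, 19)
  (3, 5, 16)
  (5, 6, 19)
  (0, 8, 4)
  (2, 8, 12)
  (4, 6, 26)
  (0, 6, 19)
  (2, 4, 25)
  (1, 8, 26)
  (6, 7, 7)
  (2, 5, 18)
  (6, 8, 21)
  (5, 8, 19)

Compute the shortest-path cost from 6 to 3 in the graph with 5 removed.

Routes from 6 to 3 avoiding 5:
6 -> 8 -> 1 -> 3: 21 + 26 + 19 = 66
6 -> 0 -> 8 -> 1 -> 3: 19 + 4 + 26 + 19 = 68
6 -> 4 -> 2 -> 8 -> 1 -> 3: 26 + 25 + 12 + 26 + 19 = 108
The minimum is 66.

66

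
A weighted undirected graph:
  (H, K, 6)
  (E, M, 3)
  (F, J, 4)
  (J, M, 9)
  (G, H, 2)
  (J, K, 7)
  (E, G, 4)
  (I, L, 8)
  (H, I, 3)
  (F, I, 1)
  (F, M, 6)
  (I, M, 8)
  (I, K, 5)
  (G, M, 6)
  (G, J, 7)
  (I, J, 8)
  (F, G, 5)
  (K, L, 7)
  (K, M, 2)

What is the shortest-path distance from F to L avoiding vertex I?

Comparing a few candidate routes:
F - G - H - K - L: 5 + 2 + 6 + 7 = 20
F - G - M - K - L: 5 + 6 + 2 + 7 = 20
F - J - K - L: 4 + 7 + 7 = 18
F - M - K - L: 6 + 2 + 7 = 15
F - G - E - M - K - L: 5 + 4 + 3 + 2 + 7 = 21
The minimum is 15.

15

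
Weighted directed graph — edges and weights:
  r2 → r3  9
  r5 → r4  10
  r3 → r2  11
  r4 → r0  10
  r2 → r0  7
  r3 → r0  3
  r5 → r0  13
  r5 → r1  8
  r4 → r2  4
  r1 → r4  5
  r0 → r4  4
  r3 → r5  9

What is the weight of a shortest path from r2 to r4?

11

Checking several routes:
r2 -> r3 -> r0 -> r4: 9 + 3 + 4 = 16
r2 -> r3 -> r5 -> r4: 9 + 9 + 10 = 28
r2 -> r0 -> r4: 7 + 4 = 11
Best route has total 11.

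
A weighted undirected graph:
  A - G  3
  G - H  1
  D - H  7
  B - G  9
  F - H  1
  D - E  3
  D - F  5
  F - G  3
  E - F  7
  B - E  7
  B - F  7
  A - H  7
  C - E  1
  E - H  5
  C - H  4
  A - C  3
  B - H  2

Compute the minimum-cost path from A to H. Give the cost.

4

Checking several routes:
A → G → H: 3 + 1 = 4
A → C → H: 3 + 4 = 7
A → G → F → H: 3 + 3 + 1 = 7
A → C → E → H: 3 + 1 + 5 = 9
A → H: 7
Shortest: 4.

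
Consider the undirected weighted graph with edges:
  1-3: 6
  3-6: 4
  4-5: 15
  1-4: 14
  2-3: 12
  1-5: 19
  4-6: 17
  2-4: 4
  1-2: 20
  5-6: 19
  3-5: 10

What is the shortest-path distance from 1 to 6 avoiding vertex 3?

31

Comparing a few candidate routes:
1 → 2 → 4 → 6: 20 + 4 + 17 = 41
1 → 5 → 6: 19 + 19 = 38
1 → 4 → 6: 14 + 17 = 31
The minimum is 31.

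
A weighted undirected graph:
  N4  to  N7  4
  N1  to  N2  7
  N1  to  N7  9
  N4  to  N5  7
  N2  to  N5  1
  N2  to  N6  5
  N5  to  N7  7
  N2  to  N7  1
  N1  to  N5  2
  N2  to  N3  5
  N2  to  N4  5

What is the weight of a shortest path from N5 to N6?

A few of the N5→N6 routes:
N5-N2-N6: 1 + 5 = 6
N5-N7-N2-N6: 7 + 1 + 5 = 13
N5-N1-N7-N2-N6: 2 + 9 + 1 + 5 = 17
N5-N1-N2-N6: 2 + 7 + 5 = 14
Best route has total 6.

6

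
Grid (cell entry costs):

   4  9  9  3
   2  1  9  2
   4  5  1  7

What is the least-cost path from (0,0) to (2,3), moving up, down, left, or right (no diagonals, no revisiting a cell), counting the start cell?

Take r0c0→r1c0→r1c1→r2c1→r2c2→r2c3 for a total of 4 + 2 + 1 + 5 + 1 + 7 = 20.

20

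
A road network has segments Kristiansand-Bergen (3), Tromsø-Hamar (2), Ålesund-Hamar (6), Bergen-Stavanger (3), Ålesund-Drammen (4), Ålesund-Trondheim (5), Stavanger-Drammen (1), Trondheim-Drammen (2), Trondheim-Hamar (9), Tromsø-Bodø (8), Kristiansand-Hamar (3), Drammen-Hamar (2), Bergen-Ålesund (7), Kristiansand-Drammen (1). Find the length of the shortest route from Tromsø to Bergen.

8

Checking several routes:
Tromsø → Hamar → Kristiansand → Drammen → Stavanger → Bergen: 2 + 3 + 1 + 1 + 3 = 10
Tromsø → Hamar → Kristiansand → Bergen: 2 + 3 + 3 = 8
Tromsø → Hamar → Drammen → Stavanger → Bergen: 2 + 2 + 1 + 3 = 8
Tromsø → Hamar → Drammen → Kristiansand → Bergen: 2 + 2 + 1 + 3 = 8
The minimum is 8 km.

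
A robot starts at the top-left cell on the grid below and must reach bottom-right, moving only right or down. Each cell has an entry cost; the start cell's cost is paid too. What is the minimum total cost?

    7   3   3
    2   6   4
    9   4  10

Cheapest: r0c0 → r0c1 → r0c2 → r1c2 → r2c2
  7 + 3 + 3 + 4 + 10 = 27

27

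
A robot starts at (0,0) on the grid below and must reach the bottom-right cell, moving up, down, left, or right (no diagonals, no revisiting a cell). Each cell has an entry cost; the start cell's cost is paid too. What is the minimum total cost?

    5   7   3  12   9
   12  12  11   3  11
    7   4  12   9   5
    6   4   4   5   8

Take [0,0] -> [0,1] -> [1,1] -> [2,1] -> [3,1] -> [3,2] -> [3,3] -> [3,4] for a total of 5 + 7 + 12 + 4 + 4 + 4 + 5 + 8 = 49.

49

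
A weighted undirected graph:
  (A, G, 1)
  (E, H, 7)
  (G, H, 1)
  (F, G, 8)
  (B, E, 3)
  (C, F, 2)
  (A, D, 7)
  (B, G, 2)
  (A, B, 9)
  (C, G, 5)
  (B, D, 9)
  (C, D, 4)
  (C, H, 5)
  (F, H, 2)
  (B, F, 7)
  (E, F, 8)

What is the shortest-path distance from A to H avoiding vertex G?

Checking several routes:
A - D - C - H: 7 + 4 + 5 = 16
A - B - F - H: 9 + 7 + 2 = 18
A - D - C - F - H: 7 + 4 + 2 + 2 = 15
The minimum is 15.

15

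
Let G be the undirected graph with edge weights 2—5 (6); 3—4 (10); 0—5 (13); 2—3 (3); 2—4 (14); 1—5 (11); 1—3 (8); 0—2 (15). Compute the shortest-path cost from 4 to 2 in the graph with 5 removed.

Paths from 4 to 2 avoiding 5:
4 → 2: 14
4 → 3 → 2: 10 + 3 = 13
Best route has total 13.

13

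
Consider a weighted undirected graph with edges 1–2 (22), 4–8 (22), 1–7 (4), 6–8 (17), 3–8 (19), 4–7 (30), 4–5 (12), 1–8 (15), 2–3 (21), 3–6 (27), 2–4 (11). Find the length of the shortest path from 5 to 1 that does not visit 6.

Candidate routes:
5 -> 4 -> 8 -> 1: 12 + 22 + 15 = 49
5 -> 4 -> 7 -> 1: 12 + 30 + 4 = 46
5 -> 4 -> 8 -> 3 -> 2 -> 1: 12 + 22 + 19 + 21 + 22 = 96
5 -> 4 -> 2 -> 1: 12 + 11 + 22 = 45
5 -> 4 -> 2 -> 3 -> 8 -> 1: 12 + 11 + 21 + 19 + 15 = 78
Best route has total 45.

45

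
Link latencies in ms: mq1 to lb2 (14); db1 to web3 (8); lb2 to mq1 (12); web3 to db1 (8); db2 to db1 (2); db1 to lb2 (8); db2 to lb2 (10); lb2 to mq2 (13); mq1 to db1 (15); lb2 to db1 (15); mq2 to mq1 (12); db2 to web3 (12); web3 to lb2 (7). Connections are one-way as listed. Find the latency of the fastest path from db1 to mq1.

Candidate routes:
db1 -> web3 -> lb2 -> mq1: 8 + 7 + 12 = 27
db1 -> web3 -> lb2 -> mq2 -> mq1: 8 + 7 + 13 + 12 = 40
db1 -> lb2 -> mq1: 8 + 12 = 20
db1 -> lb2 -> mq2 -> mq1: 8 + 13 + 12 = 33
Shortest: 20 ms.

20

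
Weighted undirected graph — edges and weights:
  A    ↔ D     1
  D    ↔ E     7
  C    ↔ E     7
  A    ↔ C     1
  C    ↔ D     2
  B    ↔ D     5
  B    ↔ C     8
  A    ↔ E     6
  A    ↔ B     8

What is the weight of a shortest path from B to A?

6

Comparing a few candidate routes:
B -> C -> A: 8 + 1 = 9
B -> D -> A: 5 + 1 = 6
B -> A: 8
B -> C -> D -> A: 8 + 2 + 1 = 11
B -> D -> C -> A: 5 + 2 + 1 = 8
Shortest: 6.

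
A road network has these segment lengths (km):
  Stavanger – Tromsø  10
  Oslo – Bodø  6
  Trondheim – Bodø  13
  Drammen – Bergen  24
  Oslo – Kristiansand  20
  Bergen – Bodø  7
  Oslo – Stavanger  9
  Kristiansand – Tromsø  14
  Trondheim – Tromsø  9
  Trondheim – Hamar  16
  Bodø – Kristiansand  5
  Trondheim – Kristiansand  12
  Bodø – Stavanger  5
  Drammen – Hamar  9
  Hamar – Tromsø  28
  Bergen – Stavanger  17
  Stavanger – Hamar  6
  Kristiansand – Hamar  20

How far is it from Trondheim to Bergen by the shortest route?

Comparing a few candidate routes:
Trondheim → Hamar → Stavanger → Bodø → Bergen: 16 + 6 + 5 + 7 = 34
Trondheim → Bodø → Bergen: 13 + 7 = 20
Trondheim → Tromsø → Stavanger → Bodø → Bergen: 9 + 10 + 5 + 7 = 31
Trondheim → Kristiansand → Bodø → Bergen: 12 + 5 + 7 = 24
Best route has total 20 km.

20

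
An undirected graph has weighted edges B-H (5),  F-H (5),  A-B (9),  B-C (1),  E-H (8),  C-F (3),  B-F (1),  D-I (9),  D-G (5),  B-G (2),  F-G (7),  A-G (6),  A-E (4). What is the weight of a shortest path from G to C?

Some routes from G to C:
G-F-B-C: 7 + 1 + 1 = 9
G-F-C: 7 + 3 = 10
G-B-C: 2 + 1 = 3
G-B-F-C: 2 + 1 + 3 = 6
Shortest: 3.

3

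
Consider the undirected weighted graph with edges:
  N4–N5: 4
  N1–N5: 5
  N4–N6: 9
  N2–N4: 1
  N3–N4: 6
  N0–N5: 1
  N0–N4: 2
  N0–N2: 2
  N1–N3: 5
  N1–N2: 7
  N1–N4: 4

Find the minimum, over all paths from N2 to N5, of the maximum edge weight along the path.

2

Comparing a few candidate routes:
N2 -> N4 -> N0 -> N5: max(1, 2, 1) = 2
N2 -> N4 -> N5: max(1, 4) = 4
N2 -> N0 -> N5: max(2, 1) = 2
Smallest bottleneck: 2.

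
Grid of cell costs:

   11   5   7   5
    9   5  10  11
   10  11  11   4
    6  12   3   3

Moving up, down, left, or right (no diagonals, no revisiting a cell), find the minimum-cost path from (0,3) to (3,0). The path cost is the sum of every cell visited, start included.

44

One optimal route is (0,3) -> (1,3) -> (2,3) -> (3,3) -> (3,2) -> (3,1) -> (3,0).
Its cost is 5 + 11 + 4 + 3 + 3 + 12 + 6 = 44.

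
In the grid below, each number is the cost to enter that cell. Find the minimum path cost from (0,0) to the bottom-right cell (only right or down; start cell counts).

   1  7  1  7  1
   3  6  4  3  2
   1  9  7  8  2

20

Cheapest: (0,0) → (0,1) → (0,2) → (1,2) → (1,3) → (1,4) → (2,4)
  1 + 7 + 1 + 4 + 3 + 2 + 2 = 20
(Top row then right column would cost 21.)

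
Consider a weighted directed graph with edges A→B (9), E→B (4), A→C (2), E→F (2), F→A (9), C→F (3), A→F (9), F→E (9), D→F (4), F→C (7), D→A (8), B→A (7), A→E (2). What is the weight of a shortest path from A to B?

6

Paths from A to B:
A → E → B: 2 + 4 = 6
A → B: 9
A → F → E → B: 9 + 9 + 4 = 22
A → C → F → E → B: 2 + 3 + 9 + 4 = 18
Shortest: 6.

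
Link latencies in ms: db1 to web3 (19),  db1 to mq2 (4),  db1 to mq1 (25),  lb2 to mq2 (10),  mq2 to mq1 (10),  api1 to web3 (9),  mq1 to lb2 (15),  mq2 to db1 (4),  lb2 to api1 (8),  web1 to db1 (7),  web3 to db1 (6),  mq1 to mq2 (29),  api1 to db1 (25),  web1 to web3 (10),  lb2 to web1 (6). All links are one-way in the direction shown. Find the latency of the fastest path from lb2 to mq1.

20

Some routes from lb2 to mq1:
lb2→api1→web3→db1→mq2→mq1: 8 + 9 + 6 + 4 + 10 = 37
lb2→web1→web3→db1→mq2→mq1: 6 + 10 + 6 + 4 + 10 = 36
lb2→web1→db1→mq2→mq1: 6 + 7 + 4 + 10 = 27
lb2→mq2→mq1: 10 + 10 = 20
Best route has total 20 ms.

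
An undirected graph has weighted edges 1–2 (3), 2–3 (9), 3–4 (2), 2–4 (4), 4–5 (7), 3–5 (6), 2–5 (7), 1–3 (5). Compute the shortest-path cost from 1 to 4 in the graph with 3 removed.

7

Candidate routes:
1 - 2 - 5 - 4: 3 + 7 + 7 = 17
1 - 2 - 4: 3 + 4 = 7
The minimum is 7.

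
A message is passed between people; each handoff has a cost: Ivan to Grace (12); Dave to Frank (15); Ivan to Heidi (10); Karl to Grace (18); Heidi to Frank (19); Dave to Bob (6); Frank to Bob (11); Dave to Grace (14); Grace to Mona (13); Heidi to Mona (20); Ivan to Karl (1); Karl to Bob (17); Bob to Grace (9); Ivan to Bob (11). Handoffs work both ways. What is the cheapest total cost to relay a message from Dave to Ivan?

A few of the Dave→Ivan routes:
Dave → Bob → Ivan: 6 + 11 = 17
Dave → Bob → Grace → Karl → Ivan: 6 + 9 + 18 + 1 = 34
Dave → Grace → Ivan: 14 + 12 = 26
Dave → Bob → Karl → Ivan: 6 + 17 + 1 = 24
Dave → Grace → Karl → Ivan: 14 + 18 + 1 = 33
Dave → Bob → Grace → Ivan: 6 + 9 + 12 = 27
Best route has total 17.

17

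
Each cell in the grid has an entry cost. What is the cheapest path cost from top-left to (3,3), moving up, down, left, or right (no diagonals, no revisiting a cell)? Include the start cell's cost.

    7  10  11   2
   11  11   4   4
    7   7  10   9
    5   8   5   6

49

Path [0,0] → [0,1] → [0,2] → [0,3] → [1,3] → [2,3] → [3,3]: 7 + 10 + 11 + 2 + 4 + 9 + 6 = 49.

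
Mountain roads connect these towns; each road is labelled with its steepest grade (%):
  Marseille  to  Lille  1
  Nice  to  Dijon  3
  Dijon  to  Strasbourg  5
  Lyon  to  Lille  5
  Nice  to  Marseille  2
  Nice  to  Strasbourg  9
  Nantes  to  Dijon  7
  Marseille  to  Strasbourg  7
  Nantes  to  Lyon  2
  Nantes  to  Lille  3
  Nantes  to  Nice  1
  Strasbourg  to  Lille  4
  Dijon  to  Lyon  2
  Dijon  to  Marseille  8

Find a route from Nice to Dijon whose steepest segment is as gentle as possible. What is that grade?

Comparing a few candidate routes:
Nice → Nantes → Lyon → Lille → Strasbourg → Dijon: max(1, 2, 5, 4, 5) = 5
Nice → Nantes → Lyon → Dijon: max(1, 2, 2) = 2
Nice → Dijon: max(3) = 3
Nice → Marseille → Lille → Nantes → Lyon → Dijon: max(2, 1, 3, 2, 2) = 3
Nice → Nantes → Lille → Strasbourg → Dijon: max(1, 3, 4, 5) = 5
The minimum achievable maximum is 2%.

2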